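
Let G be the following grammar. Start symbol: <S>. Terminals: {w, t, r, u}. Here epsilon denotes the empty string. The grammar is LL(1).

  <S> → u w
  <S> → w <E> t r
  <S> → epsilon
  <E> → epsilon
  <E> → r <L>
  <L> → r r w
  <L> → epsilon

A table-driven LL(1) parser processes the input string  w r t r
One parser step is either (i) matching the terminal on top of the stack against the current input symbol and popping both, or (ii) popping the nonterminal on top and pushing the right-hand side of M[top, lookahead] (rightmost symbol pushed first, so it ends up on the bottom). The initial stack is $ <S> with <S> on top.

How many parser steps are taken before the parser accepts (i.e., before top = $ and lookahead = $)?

step 1: stack=$ <S>  input=w r t r $  — expand <S> → w <E> t r
step 2: stack=$ r t <E> w  input=w r t r $  — match w
step 3: stack=$ r t <E>  input=r t r $  — expand <E> → r <L>
step 4: stack=$ r t <L> r  input=r t r $  — match r
step 5: stack=$ r t <L>  input=t r $  — expand <L> → epsilon
step 6: stack=$ r t  input=t r $  — match t
step 7: stack=$ r  input=r $  — match r
Accept reached after 7 steps.

7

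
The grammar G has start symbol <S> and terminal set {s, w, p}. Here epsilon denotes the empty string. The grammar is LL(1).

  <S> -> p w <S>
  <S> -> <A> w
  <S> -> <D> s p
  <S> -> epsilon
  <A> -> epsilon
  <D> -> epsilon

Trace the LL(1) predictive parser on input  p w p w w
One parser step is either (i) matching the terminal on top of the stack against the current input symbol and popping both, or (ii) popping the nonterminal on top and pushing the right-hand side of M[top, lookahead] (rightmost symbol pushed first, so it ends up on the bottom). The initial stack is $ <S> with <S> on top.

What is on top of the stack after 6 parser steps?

step 1: stack=$ <S>  input=p w p w w $  — expand <S> -> p w <S>
step 2: stack=$ <S> w p  input=p w p w w $  — match p
step 3: stack=$ <S> w  input=w p w w $  — match w
step 4: stack=$ <S>  input=p w w $  — expand <S> -> p w <S>
step 5: stack=$ <S> w p  input=p w w $  — match p
step 6: stack=$ <S> w  input=w w $  — match w
Stack after step 6: $ <S> (top = <S>).

<S>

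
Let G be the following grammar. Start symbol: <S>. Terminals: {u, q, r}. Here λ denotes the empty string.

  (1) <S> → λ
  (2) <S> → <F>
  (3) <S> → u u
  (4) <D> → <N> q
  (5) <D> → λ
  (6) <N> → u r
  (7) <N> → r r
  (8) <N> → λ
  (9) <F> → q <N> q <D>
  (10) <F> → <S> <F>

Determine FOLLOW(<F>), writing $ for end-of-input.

{$, q, u}

FIRST(<N>) = {λ, r, u}
FIRST(<D>) = {λ, q, r, u}  (via <N> q)
FIRST(<S>) = {λ, q, u}  (via <F>)
FIRST(<F>) = {q, u}  (via <S> <F>)
FOLLOW(<S>) includes $ since <S> is the start symbol.
FOLLOW(<S>): in <F>→<S> <F>, <S> is followed by <F> with FIRST {q, u}. Thus FOLLOW(<S>) = {$, q, u}.
FOLLOW(<N>): in <D>→<N> q, <N> is followed by q with FIRST {q}; in <F>→q <N> q <D>, <N> is followed by q <D> with FIRST {q}. Thus FOLLOW(<N>) = {q}.
FOLLOW(<F>): in <S>→<F>, the suffix after <F> is empty, so FOLLOW(<F>) ⊇ FOLLOW(<S>) = {$, q, u}; in <F>→<S> <F>, the suffix after <F> is empty (adds nothing new). Thus FOLLOW(<F>) = {$, q, u}.
FOLLOW(<D>): in <F>→q <N> q <D>, the suffix after <D> is empty, so FOLLOW(<D>) ⊇ FOLLOW(<F>) = {$, q, u}. Thus FOLLOW(<D>) = {$, q, u}.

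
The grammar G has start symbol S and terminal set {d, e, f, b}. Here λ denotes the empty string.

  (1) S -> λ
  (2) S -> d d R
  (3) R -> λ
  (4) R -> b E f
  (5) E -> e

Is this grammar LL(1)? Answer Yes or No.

Yes

FIRST(S) = {λ, d}
FIRST(R) = {λ, b}
FIRST(E) = {e}
FOLLOW(S) = {$}
FOLLOW(R) = {$}
FOLLOW(E) = {f}
Each cell of M receives at most one production.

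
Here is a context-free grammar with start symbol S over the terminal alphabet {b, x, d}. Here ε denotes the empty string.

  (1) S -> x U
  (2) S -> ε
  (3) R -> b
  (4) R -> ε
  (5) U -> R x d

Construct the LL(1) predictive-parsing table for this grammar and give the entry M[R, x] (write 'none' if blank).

R -> ε

FIRST(S) = {ε, x}
FIRST(R) = {ε, b}
FIRST(U) = {b, x}  (via R x d)
FOLLOW(S) includes $ since S is the start symbol.
FOLLOW(R): in U->R x d, R is followed by x d with FIRST {x}. Thus FOLLOW(R) = {x}.
For R -> b: FIRST(b) = {b}, so it goes in M[R, t] for t ∈ {b}.
For R -> ε: FIRST(ε) = {ε}, so it goes in M[R, t] for t ∈ {}; since ε ∈ FIRST, also for every t ∈ FOLLOW(R) = {x}.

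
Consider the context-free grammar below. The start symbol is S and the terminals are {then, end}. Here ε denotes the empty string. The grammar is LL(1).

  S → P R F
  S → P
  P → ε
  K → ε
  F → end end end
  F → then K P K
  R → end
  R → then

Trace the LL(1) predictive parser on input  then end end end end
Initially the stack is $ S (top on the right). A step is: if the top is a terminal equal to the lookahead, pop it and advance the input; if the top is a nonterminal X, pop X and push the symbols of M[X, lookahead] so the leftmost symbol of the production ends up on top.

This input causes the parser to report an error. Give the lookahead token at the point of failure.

end

     Stack          Input                   Action
  1  $ S            then end end end end $  expand S → P R F
  2  $ F R P        then end end end end $  expand P → ε
  3  $ F R          then end end end end $  expand R → then
  4  $ F then       then end end end end $  match then
  5  $ F            end end end end $       expand F → end end end
  6  $ end end end  end end end end $       match end
  7  $ end end      end end end $           match end
  8  $ end          end end $               match end
  9  $              end $                   error: stack empty but input remains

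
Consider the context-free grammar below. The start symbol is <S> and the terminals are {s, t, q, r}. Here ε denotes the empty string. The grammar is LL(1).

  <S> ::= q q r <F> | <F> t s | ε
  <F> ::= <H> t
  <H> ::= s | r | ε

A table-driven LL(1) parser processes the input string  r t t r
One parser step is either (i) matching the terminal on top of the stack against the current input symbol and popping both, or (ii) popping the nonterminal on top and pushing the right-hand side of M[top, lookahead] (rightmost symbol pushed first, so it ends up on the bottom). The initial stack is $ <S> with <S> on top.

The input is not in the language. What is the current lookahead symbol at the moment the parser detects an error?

     Stack        Input      Action
  1  $ <S>        r t t r $  expand <S> ::= <F> t s
  2  $ s t <F>    r t t r $  expand <F> ::= <H> t
  3  $ s t t <H>  r t t r $  expand <H> ::= r
  4  $ s t t r    r t t r $  match r
  5  $ s t t      t t r $    match t
  6  $ s t        t r $      match t
  7  $ s          r $        error: top is terminal s but lookahead is r

r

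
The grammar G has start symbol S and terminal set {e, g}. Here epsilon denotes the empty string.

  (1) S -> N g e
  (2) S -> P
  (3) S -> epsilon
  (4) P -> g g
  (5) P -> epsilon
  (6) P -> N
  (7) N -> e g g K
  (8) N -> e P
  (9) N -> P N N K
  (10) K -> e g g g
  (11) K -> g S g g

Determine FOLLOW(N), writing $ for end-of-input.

FIRST(K): from K->e g g g we get {e}; from K->g S g g we get {g}. So FIRST(K) = {e, g}.
FIRST(S): from S->N g e we get {e, g}; from S->P we get {epsilon, e, g}; from S->epsilon we get {epsilon}. So FIRST(S) = {epsilon, e, g}.
FIRST(P): from P->g g we get {g}; from P->epsilon we get {epsilon}; from P->N we get {e, g}. So FIRST(P) = {epsilon, e, g}.
FIRST(N): from N->e g g K we get {e}; from N->e P we get {e}; from N->P N N K we get {e, g}. So FIRST(N) = {e, g}.
FOLLOW(S) includes $ since S is the start symbol.
FOLLOW(S): in K->g S g g, S is followed by g g with FIRST {g}. Thus FOLLOW(S) = {$, g}.
FOLLOW(P): in S->P, the suffix after P is empty, so FOLLOW(P) ⊇ FOLLOW(S) = {$, g}; in N->e P, the suffix after P is empty, so FOLLOW(P) ⊇ FOLLOW(N) = {$, e, g}; in N->P N N K, P is followed by N N K with FIRST {e, g}. Thus FOLLOW(P) = {$, e, g}.
FOLLOW(N): in S->N g e, N is followed by g e with FIRST {g}; in P->N, the suffix after N is empty, so FOLLOW(N) ⊇ FOLLOW(P) = {$, e, g}; in N->P N N K (occurrence 1), N is followed by N K with FIRST {e, g}; in N->P N N K (occurrence 2), N is followed by K with FIRST {e, g}. Thus FOLLOW(N) = {$, e, g}.
FOLLOW(K): in N->e g g K, the suffix after K is empty, so FOLLOW(K) ⊇ FOLLOW(N) = {$, e, g}; in N->P N N K, the suffix after K is empty, so FOLLOW(K) ⊇ FOLLOW(N) = {$, e, g}. Thus FOLLOW(K) = {$, e, g}.

{$, e, g}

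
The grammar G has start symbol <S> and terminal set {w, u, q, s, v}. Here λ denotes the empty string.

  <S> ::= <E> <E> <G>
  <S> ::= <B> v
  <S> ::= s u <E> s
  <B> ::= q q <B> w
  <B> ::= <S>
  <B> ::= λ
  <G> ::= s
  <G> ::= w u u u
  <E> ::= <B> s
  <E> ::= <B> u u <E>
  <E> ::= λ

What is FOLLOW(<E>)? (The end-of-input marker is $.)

{q, s, u, v, w}

FIRST(<G>) = {s, w}
FIRST(<S>) = {q, s, u, v, w}  (via <E> <E> <G>, <B> v)
FIRST(<B>) = {λ, q, s, u, v, w}  (via <S>)
FIRST(<E>) = {λ, q, s, u, v, w}  (via <B> s, <B> u u <E>)
FOLLOW(<S>) includes $ since <S> is the start symbol.
FOLLOW(<B>): in <S>::=<B> v, <B> is followed by v with FIRST {v}; in <B>::=q q <B> w, <B> is followed by w with FIRST {w}; in <E>::=<B> s, <B> is followed by s with FIRST {s}; in <E>::=<B> u u <E>, <B> is followed by u u <E> with FIRST {u}. Thus FOLLOW(<B>) = {s, u, v, w}.
FOLLOW(<S>): in <B>::=<S>, the suffix after <S> is empty, so FOLLOW(<S>) ⊇ FOLLOW(<B>) = {s, u, v, w}. Thus FOLLOW(<S>) = {$, s, u, v, w}.
FOLLOW(<G>): in <S>::=<E> <E> <G>, the suffix after <G> is empty, so FOLLOW(<G>) ⊇ FOLLOW(<S>) = {$, s, u, v, w}. Thus FOLLOW(<G>) = {$, s, u, v, w}.
FOLLOW(<E>): in <S>::=<E> <E> <G> (occurrence 1), <E> is followed by <E> <G> with FIRST {q, s, u, v, w}; in <S>::=<E> <E> <G> (occurrence 2), <E> is followed by <G> with FIRST {s, w}; in <S>::=s u <E> s, <E> is followed by s with FIRST {s}; in <E>::=<B> u u <E>, the suffix after <E> is empty (adds nothing new). Thus FOLLOW(<E>) = {q, s, u, v, w}.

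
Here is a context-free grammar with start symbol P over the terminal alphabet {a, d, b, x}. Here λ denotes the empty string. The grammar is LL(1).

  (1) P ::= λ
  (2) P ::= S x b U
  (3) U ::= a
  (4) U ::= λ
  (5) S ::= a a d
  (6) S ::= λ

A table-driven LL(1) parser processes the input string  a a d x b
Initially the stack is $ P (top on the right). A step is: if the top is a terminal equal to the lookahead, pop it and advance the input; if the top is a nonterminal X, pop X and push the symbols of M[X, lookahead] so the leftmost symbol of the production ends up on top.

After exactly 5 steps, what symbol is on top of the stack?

x

     Stack          Input        Action
  1  $ P            a a d x b $  expand P ::= S x b U
  2  $ U b x S      a a d x b $  expand S ::= a a d
  3  $ U b x d a a  a a d x b $  match a
  4  $ U b x d a    a d x b $    match a
  5  $ U b x d      d x b $      match d
Stack after step 5: $ U b x (top = x).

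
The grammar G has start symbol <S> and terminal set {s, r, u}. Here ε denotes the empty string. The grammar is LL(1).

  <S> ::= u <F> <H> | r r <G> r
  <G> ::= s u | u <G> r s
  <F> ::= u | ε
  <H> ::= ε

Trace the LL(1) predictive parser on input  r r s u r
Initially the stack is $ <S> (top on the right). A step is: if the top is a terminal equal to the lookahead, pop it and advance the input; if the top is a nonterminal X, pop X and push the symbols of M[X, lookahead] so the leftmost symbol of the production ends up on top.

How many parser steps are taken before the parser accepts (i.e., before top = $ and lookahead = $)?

step 1: stack=$ <S>  input=r r s u r $  — expand <S> ::= r r <G> r
step 2: stack=$ r <G> r r  input=r r s u r $  — match r
step 3: stack=$ r <G> r  input=r s u r $  — match r
step 4: stack=$ r <G>  input=s u r $  — expand <G> ::= s u
step 5: stack=$ r u s  input=s u r $  — match s
step 6: stack=$ r u  input=u r $  — match u
step 7: stack=$ r  input=r $  — match r
Accept reached after 7 steps.

7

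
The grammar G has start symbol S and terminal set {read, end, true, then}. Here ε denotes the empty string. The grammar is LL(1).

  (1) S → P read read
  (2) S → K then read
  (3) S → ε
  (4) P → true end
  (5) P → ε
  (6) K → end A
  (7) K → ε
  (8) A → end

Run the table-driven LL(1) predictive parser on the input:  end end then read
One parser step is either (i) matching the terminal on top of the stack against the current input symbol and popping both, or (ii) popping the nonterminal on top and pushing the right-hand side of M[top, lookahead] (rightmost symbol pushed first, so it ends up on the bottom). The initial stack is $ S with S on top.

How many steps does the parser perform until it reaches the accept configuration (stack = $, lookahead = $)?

7

     Stack              Input                Action
  1  $ S                end end then read $  expand S → K then read
  2  $ read then K      end end then read $  expand K → end A
  3  $ read then A end  end end then read $  match end
  4  $ read then A      end then read $      expand A → end
  5  $ read then end    end then read $      match end
  6  $ read then        then read $          match then
  7  $ read             read $               match read
Accept reached after 7 steps.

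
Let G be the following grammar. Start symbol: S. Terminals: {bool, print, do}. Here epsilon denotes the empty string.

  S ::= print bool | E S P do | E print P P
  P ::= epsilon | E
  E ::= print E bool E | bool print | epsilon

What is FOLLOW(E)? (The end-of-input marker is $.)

FIRST(E) = {epsilon, bool, print}
FIRST(S) = {bool, print}  (via E S P do, E print P P)
FIRST(P) = {epsilon, bool, print}  (via E)
FOLLOW(S) includes $ since S is the start symbol.
FOLLOW(S): in S::=E S P do, S is followed by P do with FIRST {bool, do, print}. Thus FOLLOW(S) = {$, bool, do, print}.
FOLLOW(P): in S::=E S P do, P is followed by do with FIRST {do}; in S::=E print P P (occurrence 1), P is followed by P with FIRST {epsilon, bool, print}; in S::=E print P P (occurrence 1), the suffix after P is nullable, so FOLLOW(P) ⊇ FOLLOW(S) = {$, bool, do, print}; in S::=E print P P (occurrence 2), the suffix after P is empty, so FOLLOW(P) ⊇ FOLLOW(S) = {$, bool, do, print}. Thus FOLLOW(P) = {$, bool, do, print}.
FOLLOW(E): in S::=E S P do, E is followed by S P do with FIRST {bool, print}; in S::=E print P P, E is followed by print P P with FIRST {print}; in P::=E, the suffix after E is empty, so FOLLOW(E) ⊇ FOLLOW(P) = {$, bool, do, print}; in E::=print E bool E (occurrence 1), E is followed by bool E with FIRST {bool}; in E::=print E bool E (occurrence 2), the suffix after E is empty (adds nothing new). Thus FOLLOW(E) = {$, bool, do, print}.

{$, bool, do, print}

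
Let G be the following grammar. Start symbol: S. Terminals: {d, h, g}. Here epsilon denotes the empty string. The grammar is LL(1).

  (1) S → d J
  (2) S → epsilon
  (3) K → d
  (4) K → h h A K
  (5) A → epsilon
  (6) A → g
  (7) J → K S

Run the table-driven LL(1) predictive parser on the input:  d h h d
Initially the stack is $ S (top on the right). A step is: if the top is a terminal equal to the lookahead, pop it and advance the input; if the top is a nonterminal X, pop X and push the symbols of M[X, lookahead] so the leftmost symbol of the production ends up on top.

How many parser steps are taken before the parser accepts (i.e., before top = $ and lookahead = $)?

step 1: stack=$ S  input=d h h d $  — expand S → d J
step 2: stack=$ J d  input=d h h d $  — match d
step 3: stack=$ J  input=h h d $  — expand J → K S
step 4: stack=$ S K  input=h h d $  — expand K → h h A K
step 5: stack=$ S K A h h  input=h h d $  — match h
step 6: stack=$ S K A h  input=h d $  — match h
step 7: stack=$ S K A  input=d $  — expand A → epsilon
step 8: stack=$ S K  input=d $  — expand K → d
step 9: stack=$ S d  input=d $  — match d
step 10: stack=$ S  input=$  — expand S → epsilon
Accept reached after 10 steps.

10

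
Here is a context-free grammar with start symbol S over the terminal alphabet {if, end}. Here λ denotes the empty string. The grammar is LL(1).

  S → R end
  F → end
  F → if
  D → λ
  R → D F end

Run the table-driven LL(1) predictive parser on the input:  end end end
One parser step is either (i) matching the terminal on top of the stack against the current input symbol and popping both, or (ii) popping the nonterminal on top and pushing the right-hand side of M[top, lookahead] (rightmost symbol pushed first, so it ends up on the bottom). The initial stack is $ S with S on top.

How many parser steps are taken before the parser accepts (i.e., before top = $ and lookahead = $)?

     Stack          Input          Action
  1  $ S            end end end $  expand S → R end
  2  $ end R        end end end $  expand R → D F end
  3  $ end end F D  end end end $  expand D → λ
  4  $ end end F    end end end $  expand F → end
  5  $ end end end  end end end $  match end
  6  $ end end      end end $      match end
  7  $ end          end $          match end
Accept reached after 7 steps.

7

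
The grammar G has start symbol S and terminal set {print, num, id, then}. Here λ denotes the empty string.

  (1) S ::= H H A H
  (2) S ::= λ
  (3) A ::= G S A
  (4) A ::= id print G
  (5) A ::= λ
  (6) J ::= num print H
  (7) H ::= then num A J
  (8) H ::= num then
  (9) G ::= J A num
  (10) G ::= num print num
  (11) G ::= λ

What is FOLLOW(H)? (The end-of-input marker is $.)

FIRST(J) = {num}
FIRST(H) = {num, then}
FIRST(S) = {λ, num, then}  (via H H A H)
FIRST(G) = {λ, num}  (via J A num)
FIRST(A) = {λ, id, num, then}  (via G S A)
FOLLOW(S) includes $ since S is the start symbol.
FOLLOW(A): in S::=H H A H, A is followed by H with FIRST {num, then}; in A::=G S A, the suffix after A is empty (adds nothing new); in H::=then num A J, A is followed by J with FIRST {num}; in G::=J A num, A is followed by num with FIRST {num}. Thus FOLLOW(A) = {num, then}.
FOLLOW(S): in A::=G S A, S is followed by A with FIRST {λ, id, num, then}; in A::=G S A, the suffix after S is nullable, so FOLLOW(S) ⊇ FOLLOW(A) = {num, then}. Thus FOLLOW(S) = {$, id, num, then}.
FOLLOW(G): in A::=G S A, G is followed by S A with FIRST {λ, id, num, then}; in A::=G S A, the suffix after G is nullable, so FOLLOW(G) ⊇ FOLLOW(A) = {num, then}; in A::=id print G, the suffix after G is empty, so FOLLOW(G) ⊇ FOLLOW(A) = {num, then}. Thus FOLLOW(G) = {id, num, then}.
FOLLOW(J): in H::=then num A J, the suffix after J is empty, so FOLLOW(J) ⊇ FOLLOW(H) = {$, id, num, then}; in G::=J A num, J is followed by A num with FIRST {id, num, then}. Thus FOLLOW(J) = {$, id, num, then}.
FOLLOW(H): in S::=H H A H (occurrence 1), H is followed by H A H with FIRST {num, then}; in S::=H H A H (occurrence 2), H is followed by A H with FIRST {id, num, then}; in S::=H H A H (occurrence 3), the suffix after H is empty, so FOLLOW(H) ⊇ FOLLOW(S) = {$, id, num, then}; in J::=num print H, the suffix after H is empty, so FOLLOW(H) ⊇ FOLLOW(J) = {$, id, num, then}. Thus FOLLOW(H) = {$, id, num, then}.

{$, id, num, then}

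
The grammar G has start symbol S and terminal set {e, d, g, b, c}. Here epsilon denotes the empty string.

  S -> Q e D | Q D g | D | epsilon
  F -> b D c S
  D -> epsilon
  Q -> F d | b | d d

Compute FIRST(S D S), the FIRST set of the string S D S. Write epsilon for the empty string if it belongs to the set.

FIRST(F): from F->b D c S we get {b}. So FIRST(F) = {b}.
FIRST(D): from D->epsilon we get {epsilon}. So FIRST(D) = {epsilon}.
FIRST(Q): from Q->F d we get {b}; from Q->b we get {b}; from Q->d d we get {d}. So FIRST(Q) = {b, d}.
FIRST(S): from S->Q e D we get {b, d}; from S->Q D g we get {b, d}; from S->D we get {epsilon}; from S->epsilon we get {epsilon}. So FIRST(S) = {epsilon, b, d}.
FIRST(S D S): take FIRST of each symbol in turn, carrying on past any symbol whose FIRST contains epsilon; result {epsilon, b, d}.

{epsilon, b, d}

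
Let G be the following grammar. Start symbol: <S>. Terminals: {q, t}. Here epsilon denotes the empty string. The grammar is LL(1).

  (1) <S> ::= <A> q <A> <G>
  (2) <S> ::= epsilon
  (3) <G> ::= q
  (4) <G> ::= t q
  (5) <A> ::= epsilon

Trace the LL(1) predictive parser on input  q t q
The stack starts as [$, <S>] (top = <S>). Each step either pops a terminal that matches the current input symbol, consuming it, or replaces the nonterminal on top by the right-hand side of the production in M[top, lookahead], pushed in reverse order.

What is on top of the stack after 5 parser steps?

t

step 1: stack=$ <S>  input=q t q $  — expand <S> ::= <A> q <A> <G>
step 2: stack=$ <G> <A> q <A>  input=q t q $  — expand <A> ::= epsilon
step 3: stack=$ <G> <A> q  input=q t q $  — match q
step 4: stack=$ <G> <A>  input=t q $  — expand <A> ::= epsilon
step 5: stack=$ <G>  input=t q $  — expand <G> ::= t q
Stack after step 5: $ q t (top = t).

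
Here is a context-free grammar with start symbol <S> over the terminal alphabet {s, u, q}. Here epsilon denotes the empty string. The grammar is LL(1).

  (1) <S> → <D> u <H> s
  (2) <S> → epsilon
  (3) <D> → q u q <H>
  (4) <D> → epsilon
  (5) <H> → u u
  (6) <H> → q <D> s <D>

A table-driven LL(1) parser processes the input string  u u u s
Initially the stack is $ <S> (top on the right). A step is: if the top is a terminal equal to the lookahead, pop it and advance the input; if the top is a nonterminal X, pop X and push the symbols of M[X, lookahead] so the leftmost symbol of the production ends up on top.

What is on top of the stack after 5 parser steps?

step 1: stack=$ <S>  input=u u u s $  — expand <S> → <D> u <H> s
step 2: stack=$ s <H> u <D>  input=u u u s $  — expand <D> → epsilon
step 3: stack=$ s <H> u  input=u u u s $  — match u
step 4: stack=$ s <H>  input=u u s $  — expand <H> → u u
step 5: stack=$ s u u  input=u u s $  — match u
Stack after step 5: $ s u (top = u).

u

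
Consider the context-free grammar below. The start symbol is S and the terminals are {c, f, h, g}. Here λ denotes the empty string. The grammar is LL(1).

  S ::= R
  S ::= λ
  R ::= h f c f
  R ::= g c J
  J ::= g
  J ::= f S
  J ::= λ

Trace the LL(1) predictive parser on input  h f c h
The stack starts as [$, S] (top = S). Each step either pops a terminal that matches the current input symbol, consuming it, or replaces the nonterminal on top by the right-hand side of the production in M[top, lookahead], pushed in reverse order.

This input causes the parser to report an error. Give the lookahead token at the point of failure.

     Stack      Input      Action
  1  $ S        h f c h $  expand S ::= R
  2  $ R        h f c h $  expand R ::= h f c f
  3  $ f c f h  h f c h $  match h
  4  $ f c f    f c h $    match f
  5  $ f c      c h $      match c
  6  $ f        h $        error: top is terminal f but lookahead is h

h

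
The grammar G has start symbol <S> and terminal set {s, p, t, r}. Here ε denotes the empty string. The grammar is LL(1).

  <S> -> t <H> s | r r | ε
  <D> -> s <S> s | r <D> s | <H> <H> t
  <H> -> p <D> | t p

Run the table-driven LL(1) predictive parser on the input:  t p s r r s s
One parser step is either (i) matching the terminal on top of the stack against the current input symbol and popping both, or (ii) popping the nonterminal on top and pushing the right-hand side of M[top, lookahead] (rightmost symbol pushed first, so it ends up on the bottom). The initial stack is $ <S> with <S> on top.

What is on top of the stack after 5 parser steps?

     Stack      Input            Action
  1  $ <S>      t p s r r s s $  expand <S> -> t <H> s
  2  $ s <H> t  t p s r r s s $  match t
  3  $ s <H>    p s r r s s $    expand <H> -> p <D>
  4  $ s <D> p  p s r r s s $    match p
  5  $ s <D>    s r r s s $      expand <D> -> s <S> s
Stack after step 5: $ s s <S> s (top = s).

s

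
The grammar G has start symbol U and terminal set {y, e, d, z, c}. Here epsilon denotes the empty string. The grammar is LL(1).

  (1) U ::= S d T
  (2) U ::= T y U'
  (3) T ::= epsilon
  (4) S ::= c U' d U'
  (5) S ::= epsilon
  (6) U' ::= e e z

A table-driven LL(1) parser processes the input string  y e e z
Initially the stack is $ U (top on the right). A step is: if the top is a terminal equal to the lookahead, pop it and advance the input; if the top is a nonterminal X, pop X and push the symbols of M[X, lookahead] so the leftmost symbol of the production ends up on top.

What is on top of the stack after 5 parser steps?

e

step 1: stack=$ U  input=y e e z $  — expand U ::= T y U'
step 2: stack=$ U' y T  input=y e e z $  — expand T ::= epsilon
step 3: stack=$ U' y  input=y e e z $  — match y
step 4: stack=$ U'  input=e e z $  — expand U' ::= e e z
step 5: stack=$ z e e  input=e e z $  — match e
Stack after step 5: $ z e (top = e).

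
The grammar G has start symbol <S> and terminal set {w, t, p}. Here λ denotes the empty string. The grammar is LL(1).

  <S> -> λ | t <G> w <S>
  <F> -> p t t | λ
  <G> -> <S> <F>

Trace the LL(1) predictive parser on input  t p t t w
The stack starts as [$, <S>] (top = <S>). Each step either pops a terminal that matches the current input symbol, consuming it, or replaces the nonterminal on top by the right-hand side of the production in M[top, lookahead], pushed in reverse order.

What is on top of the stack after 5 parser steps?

p

     Stack            Input        Action
  1  $ <S>            t p t t w $  expand <S> -> t <G> w <S>
  2  $ <S> w <G> t    t p t t w $  match t
  3  $ <S> w <G>      p t t w $    expand <G> -> <S> <F>
  4  $ <S> w <F> <S>  p t t w $    expand <S> -> λ
  5  $ <S> w <F>      p t t w $    expand <F> -> p t t
Stack after step 5: $ <S> w t t p (top = p).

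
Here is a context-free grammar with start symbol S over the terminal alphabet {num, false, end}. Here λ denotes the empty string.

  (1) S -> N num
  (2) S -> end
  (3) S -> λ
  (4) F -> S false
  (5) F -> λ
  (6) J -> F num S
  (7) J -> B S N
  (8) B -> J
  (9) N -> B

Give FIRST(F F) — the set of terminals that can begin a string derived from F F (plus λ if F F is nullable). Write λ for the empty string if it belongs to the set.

FIRST(S) = {λ, end, false, num}  (via N num)
FIRST(F) = {λ, end, false, num}  (via S false)
FIRST(J) = {end, false, num}  (via F num S, B S N)
FIRST(B) = {end, false, num}  (via J)
FIRST(N) = {end, false, num}  (via B)
FIRST(F F): take FIRST of each symbol in turn, carrying on past any symbol whose FIRST contains λ; result {λ, end, false, num}.

{λ, end, false, num}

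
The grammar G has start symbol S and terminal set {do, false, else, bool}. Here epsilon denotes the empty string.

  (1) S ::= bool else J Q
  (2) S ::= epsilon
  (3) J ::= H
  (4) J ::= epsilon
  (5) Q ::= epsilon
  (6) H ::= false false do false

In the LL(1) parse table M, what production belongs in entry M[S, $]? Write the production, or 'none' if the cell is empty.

S ::= epsilon

FIRST(S): from S::=bool else J Q we get {bool}; from S::=epsilon we get {epsilon}. So FIRST(S) = {epsilon, bool}.
FIRST(Q): from Q::=epsilon we get {epsilon}. So FIRST(Q) = {epsilon}.
FIRST(H): from H::=false false do false we get {false}. So FIRST(H) = {false}.
FIRST(J): from J::=H we get {false}; from J::=epsilon we get {epsilon}. So FIRST(J) = {epsilon, false}.
FOLLOW(S) includes $ since S is the start symbol.
FOLLOW(S): S appears on no right-hand side. Thus FOLLOW(S) = {$}.
For S ::= bool else J Q: FIRST(bool else J Q) = {bool}, so it goes in M[S, t] for t ∈ {bool}.
For S ::= epsilon: FIRST(epsilon) = {epsilon}, so it goes in M[S, t] for t ∈ {}; since epsilon ∈ FIRST, also for every t ∈ FOLLOW(S) = {$}.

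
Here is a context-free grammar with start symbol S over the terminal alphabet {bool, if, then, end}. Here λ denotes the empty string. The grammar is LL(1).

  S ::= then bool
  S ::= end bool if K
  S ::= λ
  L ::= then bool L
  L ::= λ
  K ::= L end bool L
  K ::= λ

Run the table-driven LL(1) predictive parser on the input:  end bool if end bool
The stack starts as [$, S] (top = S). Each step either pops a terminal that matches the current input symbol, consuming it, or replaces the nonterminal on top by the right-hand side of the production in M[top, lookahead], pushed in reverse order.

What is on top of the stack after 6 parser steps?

     Stack            Input                   Action
  1  $ S              end bool if end bool $  expand S ::= end bool if K
  2  $ K if bool end  end bool if end bool $  match end
  3  $ K if bool      bool if end bool $      match bool
  4  $ K if           if end bool $           match if
  5  $ K              end bool $              expand K ::= L end bool L
  6  $ L bool end L   end bool $              expand L ::= λ
Stack after step 6: $ L bool end (top = end).

end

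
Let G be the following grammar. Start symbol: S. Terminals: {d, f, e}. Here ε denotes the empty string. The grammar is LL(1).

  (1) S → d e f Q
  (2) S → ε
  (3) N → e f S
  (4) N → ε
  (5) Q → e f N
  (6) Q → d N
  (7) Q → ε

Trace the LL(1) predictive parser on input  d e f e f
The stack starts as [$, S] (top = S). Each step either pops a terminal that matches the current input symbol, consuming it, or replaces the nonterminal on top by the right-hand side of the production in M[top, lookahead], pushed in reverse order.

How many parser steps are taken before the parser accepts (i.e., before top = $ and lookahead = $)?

8

step 1: stack=$ S  input=d e f e f $  — expand S → d e f Q
step 2: stack=$ Q f e d  input=d e f e f $  — match d
step 3: stack=$ Q f e  input=e f e f $  — match e
step 4: stack=$ Q f  input=f e f $  — match f
step 5: stack=$ Q  input=e f $  — expand Q → e f N
step 6: stack=$ N f e  input=e f $  — match e
step 7: stack=$ N f  input=f $  — match f
step 8: stack=$ N  input=$  — expand N → ε
Accept reached after 8 steps.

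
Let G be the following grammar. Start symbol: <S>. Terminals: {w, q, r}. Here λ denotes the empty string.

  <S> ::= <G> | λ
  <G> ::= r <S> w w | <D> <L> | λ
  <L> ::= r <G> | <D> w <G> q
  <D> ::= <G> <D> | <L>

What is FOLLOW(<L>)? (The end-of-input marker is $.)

FIRST(<S>) = {λ, r}  (via <G>)
FIRST(<G>) = {λ, r}  (via <D> <L>)
FIRST(<L>) = {r}  (via <D> w <G> q)
FIRST(<D>) = {r}  (via <G> <D>, <L>)
FOLLOW(<S>) includes $ since <S> is the start symbol.
FOLLOW(<S>): in <G>::=r <S> w w, <S> is followed by w w with FIRST {w}. Thus FOLLOW(<S>) = {$, w}.
FOLLOW(<D>): in <G>::=<D> <L>, <D> is followed by <L> with FIRST {r}; in <L>::=<D> w <G> q, <D> is followed by w <G> q with FIRST {w}; in <D>::=<G> <D>, the suffix after <D> is empty (adds nothing new). Thus FOLLOW(<D>) = {r, w}.
FOLLOW(<G>): in <S>::=<G>, the suffix after <G> is empty, so FOLLOW(<G>) ⊇ FOLLOW(<S>) = {$, w}; in <L>::=r <G>, the suffix after <G> is empty, so FOLLOW(<G>) ⊇ FOLLOW(<L>) = {$, q, r, w}; in <L>::=<D> w <G> q, <G> is followed by q with FIRST {q}; in <D>::=<G> <D>, <G> is followed by <D> with FIRST {r}. Thus FOLLOW(<G>) = {$, q, r, w}.
FOLLOW(<L>): in <G>::=<D> <L>, the suffix after <L> is empty, so FOLLOW(<L>) ⊇ FOLLOW(<G>) = {$, q, r, w}; in <D>::=<L>, the suffix after <L> is empty, so FOLLOW(<L>) ⊇ FOLLOW(<D>) = {r, w}. Thus FOLLOW(<L>) = {$, q, r, w}.

{$, q, r, w}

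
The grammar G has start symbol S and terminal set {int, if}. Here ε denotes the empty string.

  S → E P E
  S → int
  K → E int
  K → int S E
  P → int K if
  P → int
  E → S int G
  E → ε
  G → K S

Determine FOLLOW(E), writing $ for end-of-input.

{$, if, int}

FIRST(P) = {int}
FIRST(S) = {int}  (via E P E)
FIRST(E) = {ε, int}  (via S int G)
FIRST(K) = {int}  (via E int)
FIRST(G) = {int}  (via K S)
FOLLOW(S) includes $ since S is the start symbol.
FOLLOW(K): in P→int K if, K is followed by if with FIRST {if}; in G→K S, K is followed by S with FIRST {int}. Thus FOLLOW(K) = {if, int}.
FOLLOW(S): in K→int S E, S is followed by E with FIRST {ε, int}; in K→int S E, the suffix after S is nullable, so FOLLOW(S) ⊇ FOLLOW(K) = {if, int}; in E→S int G, S is followed by int G with FIRST {int}; in G→K S, the suffix after S is empty, so FOLLOW(S) ⊇ FOLLOW(G) = {$, if, int}. Thus FOLLOW(S) = {$, if, int}.
FOLLOW(P): in S→E P E, P is followed by E with FIRST {ε, int}; in S→E P E, the suffix after P is nullable, so FOLLOW(P) ⊇ FOLLOW(S) = {$, if, int}. Thus FOLLOW(P) = {$, if, int}.
FOLLOW(E): in S→E P E (occurrence 1), E is followed by P E with FIRST {int}; in S→E P E (occurrence 2), the suffix after E is empty, so FOLLOW(E) ⊇ FOLLOW(S) = {$, if, int}; in K→E int, E is followed by int with FIRST {int}; in K→int S E, the suffix after E is empty, so FOLLOW(E) ⊇ FOLLOW(K) = {if, int}. Thus FOLLOW(E) = {$, if, int}.
FOLLOW(G): in E→S int G, the suffix after G is empty, so FOLLOW(G) ⊇ FOLLOW(E) = {$, if, int}. Thus FOLLOW(G) = {$, if, int}.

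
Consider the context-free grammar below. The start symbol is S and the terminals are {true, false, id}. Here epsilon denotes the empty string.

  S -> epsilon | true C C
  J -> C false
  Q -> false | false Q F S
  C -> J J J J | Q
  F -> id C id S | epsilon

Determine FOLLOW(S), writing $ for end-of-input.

{$, false, id, true}

FIRST(S) = {epsilon, true}
FIRST(Q) = {false}
FIRST(F) = {epsilon, id}
FIRST(J) = {false}  (via C false)
FIRST(C) = {false}  (via J J J J, Q)
FOLLOW(S) includes $ since S is the start symbol.
FOLLOW(S): in Q->false Q F S, the suffix after S is empty, so FOLLOW(S) ⊇ FOLLOW(Q) = {$, false, id, true}; in F->id C id S, the suffix after S is empty, so FOLLOW(S) ⊇ FOLLOW(F) = {$, false, id, true}. Thus FOLLOW(S) = {$, false, id, true}.
FOLLOW(C): in S->true C C (occurrence 1), C is followed by C with FIRST {false}; in S->true C C (occurrence 2), the suffix after C is empty, so FOLLOW(C) ⊇ FOLLOW(S) = {$, false, id, true}; in J->C false, C is followed by false with FIRST {false}; in F->id C id S, C is followed by id S with FIRST {id}. Thus FOLLOW(C) = {$, false, id, true}.
FOLLOW(J): in C->J J J J (occurrence 1), J is followed by J J J with FIRST {false}; in C->J J J J (occurrence 2), J is followed by J J with FIRST {false}; in C->J J J J (occurrence 3), J is followed by J with FIRST {false}; in C->J J J J (occurrence 4), the suffix after J is empty, so FOLLOW(J) ⊇ FOLLOW(C) = {$, false, id, true}. Thus FOLLOW(J) = {$, false, id, true}.
FOLLOW(Q): in Q->false Q F S, Q is followed by F S with FIRST {epsilon, id, true}; in Q->false Q F S, the suffix after Q is nullable (adds nothing new); in C->Q, the suffix after Q is empty, so FOLLOW(Q) ⊇ FOLLOW(C) = {$, false, id, true}. Thus FOLLOW(Q) = {$, false, id, true}.
FOLLOW(F): in Q->false Q F S, F is followed by S with FIRST {epsilon, true}; in Q->false Q F S, the suffix after F is nullable, so FOLLOW(F) ⊇ FOLLOW(Q) = {$, false, id, true}. Thus FOLLOW(F) = {$, false, id, true}.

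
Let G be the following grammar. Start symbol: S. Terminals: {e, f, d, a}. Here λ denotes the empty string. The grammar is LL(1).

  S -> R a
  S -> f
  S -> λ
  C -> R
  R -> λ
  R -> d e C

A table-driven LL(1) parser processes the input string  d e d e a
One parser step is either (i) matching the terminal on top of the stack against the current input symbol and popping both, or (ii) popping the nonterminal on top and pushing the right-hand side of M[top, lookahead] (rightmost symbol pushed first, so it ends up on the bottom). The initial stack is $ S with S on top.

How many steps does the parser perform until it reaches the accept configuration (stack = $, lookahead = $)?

      Stack      Input        Action
   1  $ S        d e d e a $  expand S -> R a
   2  $ a R      d e d e a $  expand R -> d e C
   3  $ a C e d  d e d e a $  match d
   4  $ a C e    e d e a $    match e
   5  $ a C      d e a $      expand C -> R
   6  $ a R      d e a $      expand R -> d e C
   7  $ a C e d  d e a $      match d
   8  $ a C e    e a $        match e
   9  $ a C      a $          expand C -> R
  10  $ a R      a $          expand R -> λ
  11  $ a        a $          match a
Accept reached after 11 steps.

11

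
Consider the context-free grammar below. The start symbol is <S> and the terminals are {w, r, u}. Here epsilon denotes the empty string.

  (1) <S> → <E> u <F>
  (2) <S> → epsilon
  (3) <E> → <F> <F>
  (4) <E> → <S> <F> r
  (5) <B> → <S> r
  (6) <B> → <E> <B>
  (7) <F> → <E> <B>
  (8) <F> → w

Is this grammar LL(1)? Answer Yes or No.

FIRST(<S>) = {epsilon, w}
FIRST(<E>) = {w}
FIRST(<B>) = {r, w}
FIRST(<F>) = {w}
FOLLOW(<S>) = {$, r, w}
FOLLOW(<E>) = {r, u, w}
FOLLOW(<B>) = {$, r, u, w}
FOLLOW(<F>) = {$, r, u, w}
Cell M[<B>, w] receives both <B> → <S> r and <B> → <E> <B> — the grammar is not LL(1).

No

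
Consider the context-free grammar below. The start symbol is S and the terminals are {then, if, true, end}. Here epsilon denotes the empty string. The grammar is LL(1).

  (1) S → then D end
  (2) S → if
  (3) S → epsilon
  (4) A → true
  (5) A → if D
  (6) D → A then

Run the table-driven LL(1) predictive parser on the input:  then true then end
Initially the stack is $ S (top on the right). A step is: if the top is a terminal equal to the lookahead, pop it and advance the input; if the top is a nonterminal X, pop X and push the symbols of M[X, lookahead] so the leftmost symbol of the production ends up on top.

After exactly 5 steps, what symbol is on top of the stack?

then

     Stack            Input                 Action
  1  $ S              then true then end $  expand S → then D end
  2  $ end D then     then true then end $  match then
  3  $ end D          true then end $       expand D → A then
  4  $ end then A     true then end $       expand A → true
  5  $ end then true  true then end $       match true
Stack after step 5: $ end then (top = then).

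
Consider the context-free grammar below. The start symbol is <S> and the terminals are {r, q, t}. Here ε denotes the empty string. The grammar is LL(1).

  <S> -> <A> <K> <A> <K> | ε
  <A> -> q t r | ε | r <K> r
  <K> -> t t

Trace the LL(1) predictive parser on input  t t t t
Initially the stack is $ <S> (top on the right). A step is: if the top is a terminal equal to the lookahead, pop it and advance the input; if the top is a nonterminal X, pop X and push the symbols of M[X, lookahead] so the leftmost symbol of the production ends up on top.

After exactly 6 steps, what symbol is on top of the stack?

<K>

     Stack              Input      Action
  1  $ <S>              t t t t $  expand <S> -> <A> <K> <A> <K>
  2  $ <K> <A> <K> <A>  t t t t $  expand <A> -> ε
  3  $ <K> <A> <K>      t t t t $  expand <K> -> t t
  4  $ <K> <A> t t      t t t t $  match t
  5  $ <K> <A> t        t t t $    match t
  6  $ <K> <A>          t t $      expand <A> -> ε
Stack after step 6: $ <K> (top = <K>).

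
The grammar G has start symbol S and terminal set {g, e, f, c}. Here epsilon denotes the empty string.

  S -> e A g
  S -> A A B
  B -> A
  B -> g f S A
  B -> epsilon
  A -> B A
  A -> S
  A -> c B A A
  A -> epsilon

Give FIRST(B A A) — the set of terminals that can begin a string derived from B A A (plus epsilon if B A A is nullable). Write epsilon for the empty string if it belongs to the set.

{epsilon, c, e, g}

FIRST(S) = {epsilon, c, e, g}  (via A A B)
FIRST(B) = {epsilon, c, e, g}  (via A)
FIRST(A) = {epsilon, c, e, g}  (via B A, S)
FIRST(B A A): take FIRST of each symbol in turn, carrying on past any symbol whose FIRST contains epsilon; result {epsilon, c, e, g}.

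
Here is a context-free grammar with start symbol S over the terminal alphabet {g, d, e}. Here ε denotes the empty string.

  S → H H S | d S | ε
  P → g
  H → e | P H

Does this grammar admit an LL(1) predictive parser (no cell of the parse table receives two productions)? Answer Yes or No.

Yes

FIRST(S) = {ε, d, e, g}
FIRST(P) = {g}
FIRST(H) = {e, g}
FOLLOW(S) = {$}
FOLLOW(P) = {e, g}
FOLLOW(H) = {$, d, e, g}
Each cell of M receives at most one production.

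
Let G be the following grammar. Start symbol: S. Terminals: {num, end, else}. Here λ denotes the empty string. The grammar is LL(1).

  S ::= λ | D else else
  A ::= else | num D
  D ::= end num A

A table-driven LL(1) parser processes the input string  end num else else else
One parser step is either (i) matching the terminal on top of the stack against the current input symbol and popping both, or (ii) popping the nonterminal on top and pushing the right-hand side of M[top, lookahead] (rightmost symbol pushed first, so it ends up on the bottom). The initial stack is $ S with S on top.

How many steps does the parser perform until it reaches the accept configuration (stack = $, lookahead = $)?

     Stack                  Input                     Action
  1  $ S                    end num else else else $  expand S ::= D else else
  2  $ else else D          end num else else else $  expand D ::= end num A
  3  $ else else A num end  end num else else else $  match end
  4  $ else else A num      num else else else $      match num
  5  $ else else A          else else else $          expand A ::= else
  6  $ else else else       else else else $          match else
  7  $ else else            else else $               match else
  8  $ else                 else $                    match else
Accept reached after 8 steps.

8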